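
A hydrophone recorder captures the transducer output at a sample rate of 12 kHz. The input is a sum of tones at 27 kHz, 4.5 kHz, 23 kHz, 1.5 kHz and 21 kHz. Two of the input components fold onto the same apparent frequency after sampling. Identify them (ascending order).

21 kHz, 27 kHz

fs/2 = 6 kHz.
27 kHz mod fs = 3 kHz.
3 kHz ≤ fs/2 = 6 kHz, appears at 3 kHz.
4.5 kHz ≤ fs/2 = 6 kHz, passes unchanged.
23 kHz mod fs = 11 kHz.
11 kHz > fs/2 = 6 kHz, folds to fs − 11 kHz = 1 kHz.
1.5 kHz ≤ fs/2 = 6 kHz, passes unchanged.
21 kHz mod fs = 9 kHz.
9 kHz > fs/2 = 6 kHz, folds to fs − 9 kHz = 3 kHz.
21 kHz and 27 kHz both map to 3 kHz.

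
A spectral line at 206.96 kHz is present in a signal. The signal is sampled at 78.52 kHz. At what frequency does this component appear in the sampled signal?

206.96 kHz mod fs = 49.92 kHz.
49.92 kHz > fs/2 = 39.26 kHz, folds to fs − 49.92 kHz = 28.6 kHz.

28.6 kHz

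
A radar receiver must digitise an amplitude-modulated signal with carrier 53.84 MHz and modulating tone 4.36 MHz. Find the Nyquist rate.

AM sidebands sit at fc ± fm = 49.48 MHz and 58.2 MHz.
Highest-frequency component: 58.2 MHz.
Nyquist rate = 2 × 58.2 MHz = 116.4 MHz.

116.4 MHz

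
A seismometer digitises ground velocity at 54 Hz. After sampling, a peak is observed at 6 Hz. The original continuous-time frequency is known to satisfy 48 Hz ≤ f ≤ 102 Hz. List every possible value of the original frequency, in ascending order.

Frequencies that alias to 6 Hz are k·fs ± 6 Hz for integer k ≥ 0.
k=0: 6 Hz.
k=1: 48 Hz, 60 Hz.
k=2: 102 Hz, 114 Hz.
k=3: 156 Hz, 168 Hz.
Within [48 Hz, 102 Hz]: 48 Hz, 60 Hz, 102 Hz.

48 Hz, 60 Hz, 102 Hz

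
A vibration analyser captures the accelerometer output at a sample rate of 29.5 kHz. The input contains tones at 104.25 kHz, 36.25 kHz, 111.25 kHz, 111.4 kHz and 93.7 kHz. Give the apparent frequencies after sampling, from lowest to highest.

fs/2 = 14.75 kHz.
104.25 kHz mod fs = 15.75 kHz.
15.75 kHz > fs/2 = 14.75 kHz, folds to fs − 15.75 kHz = 13.75 kHz.
36.25 kHz mod fs = 6.75 kHz.
6.75 kHz ≤ fs/2 = 14.75 kHz, appears at 6.75 kHz.
111.25 kHz mod fs = 22.75 kHz.
22.75 kHz > fs/2 = 14.75 kHz, folds to fs − 22.75 kHz = 6.75 kHz.
111.4 kHz mod fs = 22.9 kHz.
22.9 kHz > fs/2 = 14.75 kHz, folds to fs − 22.9 kHz = 6.6 kHz.
93.7 kHz mod fs = 5.2 kHz.
5.2 kHz ≤ fs/2 = 14.75 kHz, appears at 5.2 kHz.
Distinct values: {5.2 kHz, 6.6 kHz, 6.75 kHz, 13.75 kHz}.

5.2 kHz, 6.6 kHz, 6.75 kHz, 13.75 kHz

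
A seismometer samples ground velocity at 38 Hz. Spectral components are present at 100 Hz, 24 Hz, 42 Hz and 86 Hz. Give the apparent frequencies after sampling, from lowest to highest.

fs/2 = 19 Hz.
100 Hz mod fs = 24 Hz.
24 Hz > fs/2 = 19 Hz, folds to fs − 24 Hz = 14 Hz.
24 Hz > fs/2 = 19 Hz, folds to fs − 24 Hz = 14 Hz.
42 Hz mod fs = 4 Hz.
4 Hz ≤ fs/2 = 19 Hz, appears at 4 Hz.
86 Hz mod fs = 10 Hz.
10 Hz ≤ fs/2 = 19 Hz, appears at 10 Hz.
Distinct values: {4 Hz, 10 Hz, 14 Hz}.

4 Hz, 10 Hz, 14 Hz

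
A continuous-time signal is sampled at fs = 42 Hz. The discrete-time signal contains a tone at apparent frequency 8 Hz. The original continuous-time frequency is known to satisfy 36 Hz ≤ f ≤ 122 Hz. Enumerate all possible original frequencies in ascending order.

Frequencies that alias to 8 Hz are k·fs ± 8 Hz for integer k ≥ 0.
k=0: 8 Hz.
k=1: 34 Hz, 50 Hz.
k=2: 76 Hz, 92 Hz.
k=3: 118 Hz, 134 Hz.
k=4: 160 Hz, 176 Hz.
Within [36 Hz, 122 Hz]: 50 Hz, 76 Hz, 92 Hz, 118 Hz.

50 Hz, 76 Hz, 92 Hz, 118 Hz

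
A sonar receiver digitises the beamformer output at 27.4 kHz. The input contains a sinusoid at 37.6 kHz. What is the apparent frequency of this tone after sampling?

37.6 kHz mod fs = 10.2 kHz.
10.2 kHz ≤ fs/2 = 13.7 kHz, appears at 10.2 kHz.

10.2 kHz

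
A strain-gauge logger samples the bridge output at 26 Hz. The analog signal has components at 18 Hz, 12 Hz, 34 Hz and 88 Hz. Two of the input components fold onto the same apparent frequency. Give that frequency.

8 Hz

fs/2 = 13 Hz.
18 Hz > fs/2 = 13 Hz, folds to fs − 18 Hz = 8 Hz.
12 Hz ≤ fs/2 = 13 Hz, passes unchanged.
34 Hz mod fs = 8 Hz.
8 Hz ≤ fs/2 = 13 Hz, appears at 8 Hz.
88 Hz mod fs = 10 Hz.
10 Hz ≤ fs/2 = 13 Hz, appears at 10 Hz.
18 Hz and 34 Hz both map to 8 Hz.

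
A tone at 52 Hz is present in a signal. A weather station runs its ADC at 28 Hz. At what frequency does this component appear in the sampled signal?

52 Hz mod fs = 24 Hz.
24 Hz > fs/2 = 14 Hz, folds to fs − 24 Hz = 4 Hz.

4 Hz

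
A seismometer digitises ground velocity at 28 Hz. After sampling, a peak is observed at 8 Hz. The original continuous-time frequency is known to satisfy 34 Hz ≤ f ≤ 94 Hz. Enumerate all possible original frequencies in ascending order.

36 Hz, 48 Hz, 64 Hz, 76 Hz, 92 Hz

Frequencies that alias to 8 Hz are k·fs ± 8 Hz for integer k ≥ 0.
k=0: 8 Hz.
k=1: 20 Hz, 36 Hz.
k=2: 48 Hz, 64 Hz.
k=3: 76 Hz, 92 Hz.
k=4: 104 Hz, 120 Hz.
Within [34 Hz, 94 Hz]: 36 Hz, 48 Hz, 64 Hz, 76 Hz, 92 Hz.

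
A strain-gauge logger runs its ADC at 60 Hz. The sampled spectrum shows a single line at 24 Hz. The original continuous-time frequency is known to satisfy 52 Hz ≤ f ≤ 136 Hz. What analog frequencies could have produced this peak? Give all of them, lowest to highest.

84 Hz, 96 Hz

Frequencies that alias to 24 Hz are k·fs ± 24 Hz for integer k ≥ 0.
k=0: 24 Hz.
k=1: 36 Hz, 84 Hz.
k=2: 96 Hz, 144 Hz.
k=3: 156 Hz, 204 Hz.
Within [52 Hz, 136 Hz]: 84 Hz, 96 Hz.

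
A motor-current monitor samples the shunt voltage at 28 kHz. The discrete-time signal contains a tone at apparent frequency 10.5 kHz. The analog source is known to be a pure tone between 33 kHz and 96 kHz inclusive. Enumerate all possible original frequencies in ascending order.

Frequencies that alias to 10.5 kHz are k·fs ± 10.5 kHz for integer k ≥ 0.
k=0: 10.5 kHz.
k=1: 17.5 kHz, 38.5 kHz.
k=2: 45.5 kHz, 66.5 kHz.
k=3: 73.5 kHz, 94.5 kHz.
k=4: 101.5 kHz, 122.5 kHz.
Within [33 kHz, 96 kHz]: 38.5 kHz, 45.5 kHz, 66.5 kHz, 73.5 kHz, 94.5 kHz.

38.5 kHz, 45.5 kHz, 66.5 kHz, 73.5 kHz, 94.5 kHz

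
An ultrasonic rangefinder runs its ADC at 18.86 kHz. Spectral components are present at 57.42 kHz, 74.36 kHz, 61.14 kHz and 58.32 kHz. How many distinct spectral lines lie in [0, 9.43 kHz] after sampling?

4

fs/2 = 9.43 kHz.
57.42 kHz mod fs = 0.84 kHz.
0.84 kHz ≤ fs/2 = 9.43 kHz, appears at 0.84 kHz.
74.36 kHz mod fs = 17.78 kHz.
17.78 kHz > fs/2 = 9.43 kHz, folds to fs − 17.78 kHz = 1.08 kHz.
61.14 kHz mod fs = 4.56 kHz.
4.56 kHz ≤ fs/2 = 9.43 kHz, appears at 4.56 kHz.
58.32 kHz mod fs = 1.74 kHz.
1.74 kHz ≤ fs/2 = 9.43 kHz, appears at 1.74 kHz.
Distinct values: {0.84 kHz, 1.08 kHz, 1.74 kHz, 4.56 kHz} → 4.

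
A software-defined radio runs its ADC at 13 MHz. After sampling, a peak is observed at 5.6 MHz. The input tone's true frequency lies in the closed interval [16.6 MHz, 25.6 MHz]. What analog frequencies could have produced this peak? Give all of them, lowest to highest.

18.6 MHz, 20.4 MHz

Frequencies that alias to 5.6 MHz are k·fs ± 5.6 MHz for integer k ≥ 0.
k=0: 5.6 MHz.
k=1: 7.4 MHz, 18.6 MHz.
k=2: 20.4 MHz, 31.6 MHz.
k=3: 33.4 MHz, 44.6 MHz.
Within [16.6 MHz, 25.6 MHz]: 18.6 MHz, 20.4 MHz.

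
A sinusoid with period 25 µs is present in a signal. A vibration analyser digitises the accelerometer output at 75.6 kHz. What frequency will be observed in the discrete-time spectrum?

35.6 kHz

T = 25 µs → f = 1/T = 40 kHz.
40 kHz > fs/2 = 37.8 kHz, folds to fs − 40 kHz = 35.6 kHz.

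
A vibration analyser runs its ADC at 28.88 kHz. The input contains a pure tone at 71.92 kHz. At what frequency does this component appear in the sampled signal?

71.92 kHz mod fs = 14.16 kHz.
14.16 kHz ≤ fs/2 = 14.44 kHz, appears at 14.16 kHz.

14.16 kHz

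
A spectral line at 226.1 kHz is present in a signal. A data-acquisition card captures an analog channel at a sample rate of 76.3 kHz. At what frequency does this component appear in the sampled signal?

2.8 kHz

226.1 kHz mod fs = 73.5 kHz.
73.5 kHz > fs/2 = 38.15 kHz, folds to fs − 73.5 kHz = 2.8 kHz.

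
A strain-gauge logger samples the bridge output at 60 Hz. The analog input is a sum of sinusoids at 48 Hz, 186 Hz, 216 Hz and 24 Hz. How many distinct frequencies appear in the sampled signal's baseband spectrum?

fs/2 = 30 Hz.
48 Hz > fs/2 = 30 Hz, folds to fs − 48 Hz = 12 Hz.
186 Hz mod fs = 6 Hz.
6 Hz ≤ fs/2 = 30 Hz, appears at 6 Hz.
216 Hz mod fs = 36 Hz.
36 Hz > fs/2 = 30 Hz, folds to fs − 36 Hz = 24 Hz.
24 Hz ≤ fs/2 = 30 Hz, passes unchanged.
Distinct values: {6 Hz, 12 Hz, 24 Hz} → 3.

3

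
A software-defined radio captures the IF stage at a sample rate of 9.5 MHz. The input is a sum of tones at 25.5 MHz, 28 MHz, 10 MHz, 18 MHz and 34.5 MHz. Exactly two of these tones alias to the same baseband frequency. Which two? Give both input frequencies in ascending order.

fs/2 = 4.75 MHz.
25.5 MHz mod fs = 6.5 MHz.
6.5 MHz > fs/2 = 4.75 MHz, folds to fs − 6.5 MHz = 3 MHz.
28 MHz mod fs = 9 MHz.
9 MHz > fs/2 = 4.75 MHz, folds to fs − 9 MHz = 0.5 MHz.
10 MHz mod fs = 0.5 MHz.
0.5 MHz ≤ fs/2 = 4.75 MHz, appears at 0.5 MHz.
18 MHz mod fs = 8.5 MHz.
8.5 MHz > fs/2 = 4.75 MHz, folds to fs − 8.5 MHz = 1 MHz.
34.5 MHz mod fs = 6 MHz.
6 MHz > fs/2 = 4.75 MHz, folds to fs − 6 MHz = 3.5 MHz.
10 MHz and 28 MHz both map to 0.5 MHz.

10 MHz, 28 MHz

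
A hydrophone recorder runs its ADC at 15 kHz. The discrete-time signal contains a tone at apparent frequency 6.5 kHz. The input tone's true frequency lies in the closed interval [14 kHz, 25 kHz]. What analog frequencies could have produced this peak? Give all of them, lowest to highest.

21.5 kHz, 23.5 kHz

Frequencies that alias to 6.5 kHz are k·fs ± 6.5 kHz for integer k ≥ 0.
k=0: 6.5 kHz.
k=1: 8.5 kHz, 21.5 kHz.
k=2: 23.5 kHz, 36.5 kHz.
k=3: 38.5 kHz, 51.5 kHz.
Within [14 kHz, 25 kHz]: 21.5 kHz, 23.5 kHz.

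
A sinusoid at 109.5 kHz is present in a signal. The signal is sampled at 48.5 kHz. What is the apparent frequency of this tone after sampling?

109.5 kHz mod fs = 12.5 kHz.
12.5 kHz ≤ fs/2 = 24.25 kHz, appears at 12.5 kHz.

12.5 kHz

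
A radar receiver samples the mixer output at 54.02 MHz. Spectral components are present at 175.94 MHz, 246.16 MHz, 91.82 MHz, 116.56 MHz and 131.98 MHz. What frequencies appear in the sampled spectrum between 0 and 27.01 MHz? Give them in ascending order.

8.52 MHz, 13.88 MHz, 16.22 MHz, 23.94 MHz

fs/2 = 27.01 MHz.
175.94 MHz mod fs = 13.88 MHz.
13.88 MHz ≤ fs/2 = 27.01 MHz, appears at 13.88 MHz.
246.16 MHz mod fs = 30.08 MHz.
30.08 MHz > fs/2 = 27.01 MHz, folds to fs − 30.08 MHz = 23.94 MHz.
91.82 MHz mod fs = 37.8 MHz.
37.8 MHz > fs/2 = 27.01 MHz, folds to fs − 37.8 MHz = 16.22 MHz.
116.56 MHz mod fs = 8.52 MHz.
8.52 MHz ≤ fs/2 = 27.01 MHz, appears at 8.52 MHz.
131.98 MHz mod fs = 23.94 MHz.
23.94 MHz ≤ fs/2 = 27.01 MHz, appears at 23.94 MHz.
Distinct values: {8.52 MHz, 13.88 MHz, 16.22 MHz, 23.94 MHz}.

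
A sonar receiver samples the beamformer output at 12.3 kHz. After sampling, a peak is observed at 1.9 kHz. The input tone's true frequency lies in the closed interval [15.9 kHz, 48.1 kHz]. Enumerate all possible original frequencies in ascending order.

Frequencies that alias to 1.9 kHz are k·fs ± 1.9 kHz for integer k ≥ 0.
k=0: 1.9 kHz.
k=1: 10.4 kHz, 14.2 kHz.
k=2: 22.7 kHz, 26.5 kHz.
k=3: 35 kHz, 38.8 kHz.
k=4: 47.3 kHz, 51.1 kHz.
k=5: 59.6 kHz, 63.4 kHz.
Within [15.9 kHz, 48.1 kHz]: 22.7 kHz, 26.5 kHz, 35 kHz, 38.8 kHz, 47.3 kHz.

22.7 kHz, 26.5 kHz, 35 kHz, 38.8 kHz, 47.3 kHz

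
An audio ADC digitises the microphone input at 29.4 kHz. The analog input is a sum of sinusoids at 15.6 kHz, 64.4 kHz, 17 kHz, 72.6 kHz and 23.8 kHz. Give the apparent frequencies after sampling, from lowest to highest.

fs/2 = 14.7 kHz.
15.6 kHz > fs/2 = 14.7 kHz, folds to fs − 15.6 kHz = 13.8 kHz.
64.4 kHz mod fs = 5.6 kHz.
5.6 kHz ≤ fs/2 = 14.7 kHz, appears at 5.6 kHz.
17 kHz > fs/2 = 14.7 kHz, folds to fs − 17 kHz = 12.4 kHz.
72.6 kHz mod fs = 13.8 kHz.
13.8 kHz ≤ fs/2 = 14.7 kHz, appears at 13.8 kHz.
23.8 kHz > fs/2 = 14.7 kHz, folds to fs − 23.8 kHz = 5.6 kHz.
Distinct values: {5.6 kHz, 12.4 kHz, 13.8 kHz}.

5.6 kHz, 12.4 kHz, 13.8 kHz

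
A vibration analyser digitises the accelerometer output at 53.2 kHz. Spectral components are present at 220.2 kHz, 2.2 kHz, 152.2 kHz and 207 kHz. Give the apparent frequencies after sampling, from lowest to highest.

fs/2 = 26.6 kHz.
220.2 kHz mod fs = 7.4 kHz.
7.4 kHz ≤ fs/2 = 26.6 kHz, appears at 7.4 kHz.
2.2 kHz ≤ fs/2 = 26.6 kHz, passes unchanged.
152.2 kHz mod fs = 45.8 kHz.
45.8 kHz > fs/2 = 26.6 kHz, folds to fs − 45.8 kHz = 7.4 kHz.
207 kHz mod fs = 47.4 kHz.
47.4 kHz > fs/2 = 26.6 kHz, folds to fs − 47.4 kHz = 5.8 kHz.
Distinct values: {2.2 kHz, 5.8 kHz, 7.4 kHz}.

2.2 kHz, 5.8 kHz, 7.4 kHz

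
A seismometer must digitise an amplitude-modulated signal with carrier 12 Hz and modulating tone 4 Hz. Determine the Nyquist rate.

32 Hz

AM sidebands sit at fc ± fm = 8 Hz and 16 Hz.
Highest-frequency component: 16 Hz.
Nyquist rate = 2 × 16 Hz = 32 Hz.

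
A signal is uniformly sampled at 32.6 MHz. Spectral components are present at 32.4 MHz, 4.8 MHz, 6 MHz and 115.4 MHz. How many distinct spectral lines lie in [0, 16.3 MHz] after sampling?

4

fs/2 = 16.3 MHz.
32.4 MHz > fs/2 = 16.3 MHz, folds to fs − 32.4 MHz = 0.2 MHz.
4.8 MHz ≤ fs/2 = 16.3 MHz, passes unchanged.
6 MHz ≤ fs/2 = 16.3 MHz, passes unchanged.
115.4 MHz mod fs = 17.6 MHz.
17.6 MHz > fs/2 = 16.3 MHz, folds to fs − 17.6 MHz = 15 MHz.
Distinct values: {0.2 MHz, 4.8 MHz, 6 MHz, 15 MHz} → 4.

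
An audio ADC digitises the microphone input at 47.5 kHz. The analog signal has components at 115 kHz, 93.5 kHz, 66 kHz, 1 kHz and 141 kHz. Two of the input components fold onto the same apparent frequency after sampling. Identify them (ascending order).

fs/2 = 23.75 kHz.
115 kHz mod fs = 20 kHz.
20 kHz ≤ fs/2 = 23.75 kHz, appears at 20 kHz.
93.5 kHz mod fs = 46 kHz.
46 kHz > fs/2 = 23.75 kHz, folds to fs − 46 kHz = 1.5 kHz.
66 kHz mod fs = 18.5 kHz.
18.5 kHz ≤ fs/2 = 23.75 kHz, appears at 18.5 kHz.
1 kHz ≤ fs/2 = 23.75 kHz, passes unchanged.
141 kHz mod fs = 46 kHz.
46 kHz > fs/2 = 23.75 kHz, folds to fs − 46 kHz = 1.5 kHz.
93.5 kHz and 141 kHz both map to 1.5 kHz.

93.5 kHz, 141 kHz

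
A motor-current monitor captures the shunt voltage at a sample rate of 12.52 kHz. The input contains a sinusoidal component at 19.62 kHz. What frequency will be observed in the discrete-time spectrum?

19.62 kHz mod fs = 7.1 kHz.
7.1 kHz > fs/2 = 6.26 kHz, folds to fs − 7.1 kHz = 5.42 kHz.

5.42 kHz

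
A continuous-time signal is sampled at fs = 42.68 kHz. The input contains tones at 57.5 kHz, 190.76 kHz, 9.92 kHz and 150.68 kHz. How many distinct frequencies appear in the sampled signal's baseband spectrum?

3

fs/2 = 21.34 kHz.
57.5 kHz mod fs = 14.82 kHz.
14.82 kHz ≤ fs/2 = 21.34 kHz, appears at 14.82 kHz.
190.76 kHz mod fs = 20.04 kHz.
20.04 kHz ≤ fs/2 = 21.34 kHz, appears at 20.04 kHz.
9.92 kHz ≤ fs/2 = 21.34 kHz, passes unchanged.
150.68 kHz mod fs = 22.64 kHz.
22.64 kHz > fs/2 = 21.34 kHz, folds to fs − 22.64 kHz = 20.04 kHz.
Distinct values: {9.92 kHz, 14.82 kHz, 20.04 kHz} → 3.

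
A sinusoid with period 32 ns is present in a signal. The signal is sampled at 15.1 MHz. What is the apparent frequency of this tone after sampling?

1.05 MHz

T = 32 ns → f = 1/T = 31.25 MHz.
31.25 MHz mod fs = 1.05 MHz.
1.05 MHz ≤ fs/2 = 7.55 MHz, appears at 1.05 MHz.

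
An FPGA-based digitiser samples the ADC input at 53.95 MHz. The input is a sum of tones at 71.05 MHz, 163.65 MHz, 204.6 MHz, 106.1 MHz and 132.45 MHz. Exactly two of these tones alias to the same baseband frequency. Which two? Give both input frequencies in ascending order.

fs/2 = 26.975 MHz.
71.05 MHz mod fs = 17.1 MHz.
17.1 MHz ≤ fs/2 = 26.975 MHz, appears at 17.1 MHz.
163.65 MHz mod fs = 1.8 MHz.
1.8 MHz ≤ fs/2 = 26.975 MHz, appears at 1.8 MHz.
204.6 MHz mod fs = 42.75 MHz.
42.75 MHz > fs/2 = 26.975 MHz, folds to fs − 42.75 MHz = 11.2 MHz.
106.1 MHz mod fs = 52.15 MHz.
52.15 MHz > fs/2 = 26.975 MHz, folds to fs − 52.15 MHz = 1.8 MHz.
132.45 MHz mod fs = 24.55 MHz.
24.55 MHz ≤ fs/2 = 26.975 MHz, appears at 24.55 MHz.
106.1 MHz and 163.65 MHz both map to 1.8 MHz.

106.1 MHz, 163.65 MHz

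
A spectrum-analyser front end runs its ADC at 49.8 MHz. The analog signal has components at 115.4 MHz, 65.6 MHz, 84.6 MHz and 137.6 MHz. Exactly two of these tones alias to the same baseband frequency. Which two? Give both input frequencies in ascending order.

65.6 MHz, 115.4 MHz

fs/2 = 24.9 MHz.
115.4 MHz mod fs = 15.8 MHz.
15.8 MHz ≤ fs/2 = 24.9 MHz, appears at 15.8 MHz.
65.6 MHz mod fs = 15.8 MHz.
15.8 MHz ≤ fs/2 = 24.9 MHz, appears at 15.8 MHz.
84.6 MHz mod fs = 34.8 MHz.
34.8 MHz > fs/2 = 24.9 MHz, folds to fs − 34.8 MHz = 15 MHz.
137.6 MHz mod fs = 38 MHz.
38 MHz > fs/2 = 24.9 MHz, folds to fs − 38 MHz = 11.8 MHz.
65.6 MHz and 115.4 MHz both map to 15.8 MHz.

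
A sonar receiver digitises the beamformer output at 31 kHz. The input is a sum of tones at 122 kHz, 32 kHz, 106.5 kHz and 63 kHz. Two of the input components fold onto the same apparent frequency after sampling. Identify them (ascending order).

32 kHz, 63 kHz

fs/2 = 15.5 kHz.
122 kHz mod fs = 29 kHz.
29 kHz > fs/2 = 15.5 kHz, folds to fs − 29 kHz = 2 kHz.
32 kHz mod fs = 1 kHz.
1 kHz ≤ fs/2 = 15.5 kHz, appears at 1 kHz.
106.5 kHz mod fs = 13.5 kHz.
13.5 kHz ≤ fs/2 = 15.5 kHz, appears at 13.5 kHz.
63 kHz mod fs = 1 kHz.
1 kHz ≤ fs/2 = 15.5 kHz, appears at 1 kHz.
32 kHz and 63 kHz both map to 1 kHz.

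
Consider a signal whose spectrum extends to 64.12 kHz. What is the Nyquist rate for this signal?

Nyquist rate = 2 × 64.12 kHz = 128.24 kHz.

128.24 kHz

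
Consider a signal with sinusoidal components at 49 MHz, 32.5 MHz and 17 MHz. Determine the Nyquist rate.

98 MHz

Highest-frequency component: 49 MHz.
Nyquist rate = 2 × 49 MHz = 98 MHz.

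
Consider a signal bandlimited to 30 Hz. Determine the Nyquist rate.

60 Hz

Nyquist rate = 2 × 30 Hz = 60 Hz.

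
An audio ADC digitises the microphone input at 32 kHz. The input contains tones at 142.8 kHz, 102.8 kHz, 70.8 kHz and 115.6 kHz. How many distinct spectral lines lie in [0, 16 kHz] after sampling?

fs/2 = 16 kHz.
142.8 kHz mod fs = 14.8 kHz.
14.8 kHz ≤ fs/2 = 16 kHz, appears at 14.8 kHz.
102.8 kHz mod fs = 6.8 kHz.
6.8 kHz ≤ fs/2 = 16 kHz, appears at 6.8 kHz.
70.8 kHz mod fs = 6.8 kHz.
6.8 kHz ≤ fs/2 = 16 kHz, appears at 6.8 kHz.
115.6 kHz mod fs = 19.6 kHz.
19.6 kHz > fs/2 = 16 kHz, folds to fs − 19.6 kHz = 12.4 kHz.
Distinct values: {6.8 kHz, 12.4 kHz, 14.8 kHz} → 3.

3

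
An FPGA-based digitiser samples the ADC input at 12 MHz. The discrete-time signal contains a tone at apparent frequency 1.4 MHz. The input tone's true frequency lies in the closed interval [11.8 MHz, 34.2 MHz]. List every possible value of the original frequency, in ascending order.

Frequencies that alias to 1.4 MHz are k·fs ± 1.4 MHz for integer k ≥ 0.
k=0: 1.4 MHz.
k=1: 10.6 MHz, 13.4 MHz.
k=2: 22.6 MHz, 25.4 MHz.
k=3: 34.6 MHz, 37.4 MHz.
Within [11.8 MHz, 34.2 MHz]: 13.4 MHz, 22.6 MHz, 25.4 MHz.

13.4 MHz, 22.6 MHz, 25.4 MHz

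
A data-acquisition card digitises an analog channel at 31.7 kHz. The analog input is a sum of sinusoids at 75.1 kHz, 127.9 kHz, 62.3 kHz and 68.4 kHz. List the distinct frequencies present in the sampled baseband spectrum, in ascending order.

fs/2 = 15.85 kHz.
75.1 kHz mod fs = 11.7 kHz.
11.7 kHz ≤ fs/2 = 15.85 kHz, appears at 11.7 kHz.
127.9 kHz mod fs = 1.1 kHz.
1.1 kHz ≤ fs/2 = 15.85 kHz, appears at 1.1 kHz.
62.3 kHz mod fs = 30.6 kHz.
30.6 kHz > fs/2 = 15.85 kHz, folds to fs − 30.6 kHz = 1.1 kHz.
68.4 kHz mod fs = 5 kHz.
5 kHz ≤ fs/2 = 15.85 kHz, appears at 5 kHz.
Distinct values: {1.1 kHz, 5 kHz, 11.7 kHz}.

1.1 kHz, 5 kHz, 11.7 kHz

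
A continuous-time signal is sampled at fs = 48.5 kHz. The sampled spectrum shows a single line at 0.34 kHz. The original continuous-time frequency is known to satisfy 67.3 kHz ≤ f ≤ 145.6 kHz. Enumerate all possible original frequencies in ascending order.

Frequencies that alias to 0.34 kHz are k·fs ± 0.34 kHz for integer k ≥ 0.
k=0: 0.34 kHz.
k=1: 48.16 kHz, 48.84 kHz.
k=2: 96.66 kHz, 97.34 kHz.
k=3: 145.16 kHz, 145.84 kHz.
k=4: 193.66 kHz, 194.34 kHz.
Within [67.3 kHz, 145.6 kHz]: 96.66 kHz, 97.34 kHz, 145.16 kHz.

96.66 kHz, 97.34 kHz, 145.16 kHz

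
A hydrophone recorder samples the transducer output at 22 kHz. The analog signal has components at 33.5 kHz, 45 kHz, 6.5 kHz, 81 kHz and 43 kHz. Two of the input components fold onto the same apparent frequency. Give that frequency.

1 kHz

fs/2 = 11 kHz.
33.5 kHz mod fs = 11.5 kHz.
11.5 kHz > fs/2 = 11 kHz, folds to fs − 11.5 kHz = 10.5 kHz.
45 kHz mod fs = 1 kHz.
1 kHz ≤ fs/2 = 11 kHz, appears at 1 kHz.
6.5 kHz ≤ fs/2 = 11 kHz, passes unchanged.
81 kHz mod fs = 15 kHz.
15 kHz > fs/2 = 11 kHz, folds to fs − 15 kHz = 7 kHz.
43 kHz mod fs = 21 kHz.
21 kHz > fs/2 = 11 kHz, folds to fs − 21 kHz = 1 kHz.
43 kHz and 45 kHz both map to 1 kHz.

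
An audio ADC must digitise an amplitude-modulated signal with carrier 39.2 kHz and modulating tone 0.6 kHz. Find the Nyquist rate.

79.6 kHz

AM sidebands sit at fc ± fm = 38.6 kHz and 39.8 kHz.
Highest-frequency component: 39.8 kHz.
Nyquist rate = 2 × 39.8 kHz = 79.6 kHz.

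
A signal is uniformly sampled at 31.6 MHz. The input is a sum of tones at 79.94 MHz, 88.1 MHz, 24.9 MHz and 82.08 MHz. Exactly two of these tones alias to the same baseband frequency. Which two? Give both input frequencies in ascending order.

fs/2 = 15.8 MHz.
79.94 MHz mod fs = 16.74 MHz.
16.74 MHz > fs/2 = 15.8 MHz, folds to fs − 16.74 MHz = 14.86 MHz.
88.1 MHz mod fs = 24.9 MHz.
24.9 MHz > fs/2 = 15.8 MHz, folds to fs − 24.9 MHz = 6.7 MHz.
24.9 MHz > fs/2 = 15.8 MHz, folds to fs − 24.9 MHz = 6.7 MHz.
82.08 MHz mod fs = 18.88 MHz.
18.88 MHz > fs/2 = 15.8 MHz, folds to fs − 18.88 MHz = 12.72 MHz.
24.9 MHz and 88.1 MHz both map to 6.7 MHz.

24.9 MHz, 88.1 MHz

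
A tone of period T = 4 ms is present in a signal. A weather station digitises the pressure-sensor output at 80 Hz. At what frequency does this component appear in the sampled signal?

10 Hz

T = 4 ms → f = 1/T = 250 Hz.
250 Hz mod fs = 10 Hz.
10 Hz ≤ fs/2 = 40 Hz, appears at 10 Hz.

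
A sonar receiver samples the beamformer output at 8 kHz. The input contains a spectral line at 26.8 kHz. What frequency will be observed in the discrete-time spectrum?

2.8 kHz

26.8 kHz mod fs = 2.8 kHz.
2.8 kHz ≤ fs/2 = 4 kHz, appears at 2.8 kHz.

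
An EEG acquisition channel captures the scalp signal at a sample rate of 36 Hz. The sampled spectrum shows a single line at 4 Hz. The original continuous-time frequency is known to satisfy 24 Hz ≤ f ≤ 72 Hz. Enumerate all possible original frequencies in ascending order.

32 Hz, 40 Hz, 68 Hz

Frequencies that alias to 4 Hz are k·fs ± 4 Hz for integer k ≥ 0.
k=0: 4 Hz.
k=1: 32 Hz, 40 Hz.
k=2: 68 Hz, 76 Hz.
k=3: 104 Hz, 112 Hz.
Within [24 Hz, 72 Hz]: 32 Hz, 40 Hz, 68 Hz.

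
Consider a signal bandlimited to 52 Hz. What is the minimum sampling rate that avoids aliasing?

104 Hz

Nyquist rate = 2 × 52 Hz = 104 Hz.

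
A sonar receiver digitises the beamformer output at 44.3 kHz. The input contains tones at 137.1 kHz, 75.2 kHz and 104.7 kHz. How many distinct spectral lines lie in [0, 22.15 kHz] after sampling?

3

fs/2 = 22.15 kHz.
137.1 kHz mod fs = 4.2 kHz.
4.2 kHz ≤ fs/2 = 22.15 kHz, appears at 4.2 kHz.
75.2 kHz mod fs = 30.9 kHz.
30.9 kHz > fs/2 = 22.15 kHz, folds to fs − 30.9 kHz = 13.4 kHz.
104.7 kHz mod fs = 16.1 kHz.
16.1 kHz ≤ fs/2 = 22.15 kHz, appears at 16.1 kHz.
Distinct values: {4.2 kHz, 13.4 kHz, 16.1 kHz} → 3.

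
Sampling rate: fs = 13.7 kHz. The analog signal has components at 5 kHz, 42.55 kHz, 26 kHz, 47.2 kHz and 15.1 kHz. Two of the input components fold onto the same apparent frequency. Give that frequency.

fs/2 = 6.85 kHz.
5 kHz ≤ fs/2 = 6.85 kHz, passes unchanged.
42.55 kHz mod fs = 1.45 kHz.
1.45 kHz ≤ fs/2 = 6.85 kHz, appears at 1.45 kHz.
26 kHz mod fs = 12.3 kHz.
12.3 kHz > fs/2 = 6.85 kHz, folds to fs − 12.3 kHz = 1.4 kHz.
47.2 kHz mod fs = 6.1 kHz.
6.1 kHz ≤ fs/2 = 6.85 kHz, appears at 6.1 kHz.
15.1 kHz mod fs = 1.4 kHz.
1.4 kHz ≤ fs/2 = 6.85 kHz, appears at 1.4 kHz.
15.1 kHz and 26 kHz both map to 1.4 kHz.

1.4 kHz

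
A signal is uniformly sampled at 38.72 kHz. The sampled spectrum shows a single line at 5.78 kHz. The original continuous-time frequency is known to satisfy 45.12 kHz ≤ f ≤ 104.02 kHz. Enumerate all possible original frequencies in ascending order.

Frequencies that alias to 5.78 kHz are k·fs ± 5.78 kHz for integer k ≥ 0.
k=0: 5.78 kHz.
k=1: 32.94 kHz, 44.5 kHz.
k=2: 71.66 kHz, 83.22 kHz.
k=3: 110.38 kHz, 121.94 kHz.
Within [45.12 kHz, 104.02 kHz]: 71.66 kHz, 83.22 kHz.

71.66 kHz, 83.22 kHz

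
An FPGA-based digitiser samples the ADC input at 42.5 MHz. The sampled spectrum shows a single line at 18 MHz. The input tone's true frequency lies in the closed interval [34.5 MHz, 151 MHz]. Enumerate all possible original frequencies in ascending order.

Frequencies that alias to 18 MHz are k·fs ± 18 MHz for integer k ≥ 0.
k=0: 18 MHz.
k=1: 24.5 MHz, 60.5 MHz.
k=2: 67 MHz, 103 MHz.
k=3: 109.5 MHz, 145.5 MHz.
k=4: 152 MHz, 188 MHz.
Within [34.5 MHz, 151 MHz]: 60.5 MHz, 67 MHz, 103 MHz, 109.5 MHz, 145.5 MHz.

60.5 MHz, 67 MHz, 103 MHz, 109.5 MHz, 145.5 MHz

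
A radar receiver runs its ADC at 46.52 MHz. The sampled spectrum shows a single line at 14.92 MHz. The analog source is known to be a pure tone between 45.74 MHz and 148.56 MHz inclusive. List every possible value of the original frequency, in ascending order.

Frequencies that alias to 14.92 MHz are k·fs ± 14.92 MHz for integer k ≥ 0.
k=0: 14.92 MHz.
k=1: 31.6 MHz, 61.44 MHz.
k=2: 78.12 MHz, 107.96 MHz.
k=3: 124.64 MHz, 154.48 MHz.
k=4: 171.16 MHz, 201 MHz.
Within [45.74 MHz, 148.56 MHz]: 61.44 MHz, 78.12 MHz, 107.96 MHz, 124.64 MHz.

61.44 MHz, 78.12 MHz, 107.96 MHz, 124.64 MHz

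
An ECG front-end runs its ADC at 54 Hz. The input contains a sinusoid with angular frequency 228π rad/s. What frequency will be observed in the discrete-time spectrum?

ω = 228π rad/s → f = ω/(2π) = 114 Hz.
114 Hz mod fs = 6 Hz.
6 Hz ≤ fs/2 = 27 Hz, appears at 6 Hz.

6 Hz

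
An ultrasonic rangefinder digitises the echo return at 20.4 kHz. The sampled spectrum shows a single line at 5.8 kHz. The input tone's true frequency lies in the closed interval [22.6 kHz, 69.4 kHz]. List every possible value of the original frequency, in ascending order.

26.2 kHz, 35 kHz, 46.6 kHz, 55.4 kHz, 67 kHz

Frequencies that alias to 5.8 kHz are k·fs ± 5.8 kHz for integer k ≥ 0.
k=0: 5.8 kHz.
k=1: 14.6 kHz, 26.2 kHz.
k=2: 35 kHz, 46.6 kHz.
k=3: 55.4 kHz, 67 kHz.
k=4: 75.8 kHz, 87.4 kHz.
Within [22.6 kHz, 69.4 kHz]: 26.2 kHz, 35 kHz, 46.6 kHz, 55.4 kHz, 67 kHz.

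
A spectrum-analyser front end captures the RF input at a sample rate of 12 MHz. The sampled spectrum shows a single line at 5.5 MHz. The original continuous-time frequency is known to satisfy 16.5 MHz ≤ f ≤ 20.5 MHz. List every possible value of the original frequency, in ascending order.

Frequencies that alias to 5.5 MHz are k·fs ± 5.5 MHz for integer k ≥ 0.
k=0: 5.5 MHz.
k=1: 6.5 MHz, 17.5 MHz.
k=2: 18.5 MHz, 29.5 MHz.
k=3: 30.5 MHz, 41.5 MHz.
Within [16.5 MHz, 20.5 MHz]: 17.5 MHz, 18.5 MHz.

17.5 MHz, 18.5 MHz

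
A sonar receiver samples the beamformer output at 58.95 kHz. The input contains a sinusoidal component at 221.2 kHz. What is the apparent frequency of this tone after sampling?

14.6 kHz

221.2 kHz mod fs = 44.35 kHz.
44.35 kHz > fs/2 = 29.475 kHz, folds to fs − 44.35 kHz = 14.6 kHz.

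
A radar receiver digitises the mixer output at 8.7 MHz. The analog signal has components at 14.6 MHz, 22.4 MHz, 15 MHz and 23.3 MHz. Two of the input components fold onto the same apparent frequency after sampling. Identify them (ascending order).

fs/2 = 4.35 MHz.
14.6 MHz mod fs = 5.9 MHz.
5.9 MHz > fs/2 = 4.35 MHz, folds to fs − 5.9 MHz = 2.8 MHz.
22.4 MHz mod fs = 5 MHz.
5 MHz > fs/2 = 4.35 MHz, folds to fs − 5 MHz = 3.7 MHz.
15 MHz mod fs = 6.3 MHz.
6.3 MHz > fs/2 = 4.35 MHz, folds to fs − 6.3 MHz = 2.4 MHz.
23.3 MHz mod fs = 5.9 MHz.
5.9 MHz > fs/2 = 4.35 MHz, folds to fs − 5.9 MHz = 2.8 MHz.
14.6 MHz and 23.3 MHz both map to 2.8 MHz.

14.6 MHz, 23.3 MHz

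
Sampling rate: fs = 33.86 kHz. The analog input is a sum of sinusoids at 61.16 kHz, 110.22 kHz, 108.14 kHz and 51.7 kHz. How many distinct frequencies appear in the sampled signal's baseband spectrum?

3

fs/2 = 16.93 kHz.
61.16 kHz mod fs = 27.3 kHz.
27.3 kHz > fs/2 = 16.93 kHz, folds to fs − 27.3 kHz = 6.56 kHz.
110.22 kHz mod fs = 8.64 kHz.
8.64 kHz ≤ fs/2 = 16.93 kHz, appears at 8.64 kHz.
108.14 kHz mod fs = 6.56 kHz.
6.56 kHz ≤ fs/2 = 16.93 kHz, appears at 6.56 kHz.
51.7 kHz mod fs = 17.84 kHz.
17.84 kHz > fs/2 = 16.93 kHz, folds to fs − 17.84 kHz = 16.02 kHz.
Distinct values: {6.56 kHz, 8.64 kHz, 16.02 kHz} → 3.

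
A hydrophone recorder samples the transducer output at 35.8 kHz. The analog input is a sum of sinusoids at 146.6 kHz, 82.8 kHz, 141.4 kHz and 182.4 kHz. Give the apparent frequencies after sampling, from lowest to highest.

fs/2 = 17.9 kHz.
146.6 kHz mod fs = 3.4 kHz.
3.4 kHz ≤ fs/2 = 17.9 kHz, appears at 3.4 kHz.
82.8 kHz mod fs = 11.2 kHz.
11.2 kHz ≤ fs/2 = 17.9 kHz, appears at 11.2 kHz.
141.4 kHz mod fs = 34 kHz.
34 kHz > fs/2 = 17.9 kHz, folds to fs − 34 kHz = 1.8 kHz.
182.4 kHz mod fs = 3.4 kHz.
3.4 kHz ≤ fs/2 = 17.9 kHz, appears at 3.4 kHz.
Distinct values: {1.8 kHz, 3.4 kHz, 11.2 kHz}.

1.8 kHz, 3.4 kHz, 11.2 kHz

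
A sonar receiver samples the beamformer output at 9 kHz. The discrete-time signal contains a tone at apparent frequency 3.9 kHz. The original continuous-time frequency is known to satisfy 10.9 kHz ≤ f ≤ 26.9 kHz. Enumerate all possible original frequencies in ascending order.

Frequencies that alias to 3.9 kHz are k·fs ± 3.9 kHz for integer k ≥ 0.
k=0: 3.9 kHz.
k=1: 5.1 kHz, 12.9 kHz.
k=2: 14.1 kHz, 21.9 kHz.
k=3: 23.1 kHz, 30.9 kHz.
k=4: 32.1 kHz, 39.9 kHz.
Within [10.9 kHz, 26.9 kHz]: 12.9 kHz, 14.1 kHz, 21.9 kHz, 23.1 kHz.

12.9 kHz, 14.1 kHz, 21.9 kHz, 23.1 kHz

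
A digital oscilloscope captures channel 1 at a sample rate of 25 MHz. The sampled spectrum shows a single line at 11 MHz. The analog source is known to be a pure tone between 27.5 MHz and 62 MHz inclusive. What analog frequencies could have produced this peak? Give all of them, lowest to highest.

Frequencies that alias to 11 MHz are k·fs ± 11 MHz for integer k ≥ 0.
k=0: 11 MHz.
k=1: 14 MHz, 36 MHz.
k=2: 39 MHz, 61 MHz.
k=3: 64 MHz, 86 MHz.
Within [27.5 MHz, 62 MHz]: 36 MHz, 39 MHz, 61 MHz.

36 MHz, 39 MHz, 61 MHz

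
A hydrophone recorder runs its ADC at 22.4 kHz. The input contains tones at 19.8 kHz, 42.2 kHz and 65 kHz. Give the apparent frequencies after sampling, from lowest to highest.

2.2 kHz, 2.6 kHz

fs/2 = 11.2 kHz.
19.8 kHz > fs/2 = 11.2 kHz, folds to fs − 19.8 kHz = 2.6 kHz.
42.2 kHz mod fs = 19.8 kHz.
19.8 kHz > fs/2 = 11.2 kHz, folds to fs − 19.8 kHz = 2.6 kHz.
65 kHz mod fs = 20.2 kHz.
20.2 kHz > fs/2 = 11.2 kHz, folds to fs − 20.2 kHz = 2.2 kHz.
Distinct values: {2.2 kHz, 2.6 kHz}.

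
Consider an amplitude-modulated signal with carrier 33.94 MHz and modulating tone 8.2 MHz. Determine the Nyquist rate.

AM sidebands sit at fc ± fm = 25.74 MHz and 42.14 MHz.
Highest-frequency component: 42.14 MHz.
Nyquist rate = 2 × 42.14 MHz = 84.28 MHz.

84.28 MHz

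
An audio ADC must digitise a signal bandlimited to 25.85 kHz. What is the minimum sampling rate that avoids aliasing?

Nyquist rate = 2 × 25.85 kHz = 51.7 kHz.

51.7 kHz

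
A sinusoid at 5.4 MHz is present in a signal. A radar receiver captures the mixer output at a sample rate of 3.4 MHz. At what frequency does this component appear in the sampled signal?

1.4 MHz

5.4 MHz mod fs = 2 MHz.
2 MHz > fs/2 = 1.7 MHz, folds to fs − 2 MHz = 1.4 MHz.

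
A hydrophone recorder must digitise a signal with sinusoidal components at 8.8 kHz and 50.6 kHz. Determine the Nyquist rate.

Highest-frequency component: 50.6 kHz.
Nyquist rate = 2 × 50.6 kHz = 101.2 kHz.

101.2 kHz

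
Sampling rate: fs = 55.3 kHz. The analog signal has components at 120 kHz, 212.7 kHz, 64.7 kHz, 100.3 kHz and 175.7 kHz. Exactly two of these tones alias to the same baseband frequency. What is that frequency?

9.4 kHz

fs/2 = 27.65 kHz.
120 kHz mod fs = 9.4 kHz.
9.4 kHz ≤ fs/2 = 27.65 kHz, appears at 9.4 kHz.
212.7 kHz mod fs = 46.8 kHz.
46.8 kHz > fs/2 = 27.65 kHz, folds to fs − 46.8 kHz = 8.5 kHz.
64.7 kHz mod fs = 9.4 kHz.
9.4 kHz ≤ fs/2 = 27.65 kHz, appears at 9.4 kHz.
100.3 kHz mod fs = 45 kHz.
45 kHz > fs/2 = 27.65 kHz, folds to fs − 45 kHz = 10.3 kHz.
175.7 kHz mod fs = 9.8 kHz.
9.8 kHz ≤ fs/2 = 27.65 kHz, appears at 9.8 kHz.
64.7 kHz and 120 kHz both map to 9.4 kHz.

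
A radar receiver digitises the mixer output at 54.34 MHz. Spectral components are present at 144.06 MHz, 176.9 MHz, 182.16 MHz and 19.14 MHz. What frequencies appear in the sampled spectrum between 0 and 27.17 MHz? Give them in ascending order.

13.88 MHz, 18.96 MHz, 19.14 MHz

fs/2 = 27.17 MHz.
144.06 MHz mod fs = 35.38 MHz.
35.38 MHz > fs/2 = 27.17 MHz, folds to fs − 35.38 MHz = 18.96 MHz.
176.9 MHz mod fs = 13.88 MHz.
13.88 MHz ≤ fs/2 = 27.17 MHz, appears at 13.88 MHz.
182.16 MHz mod fs = 19.14 MHz.
19.14 MHz ≤ fs/2 = 27.17 MHz, appears at 19.14 MHz.
19.14 MHz ≤ fs/2 = 27.17 MHz, passes unchanged.
Distinct values: {13.88 MHz, 18.96 MHz, 19.14 MHz}.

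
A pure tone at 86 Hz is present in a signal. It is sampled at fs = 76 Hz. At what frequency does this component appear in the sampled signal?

86 Hz mod fs = 10 Hz.
10 Hz ≤ fs/2 = 38 Hz, appears at 10 Hz.

10 Hz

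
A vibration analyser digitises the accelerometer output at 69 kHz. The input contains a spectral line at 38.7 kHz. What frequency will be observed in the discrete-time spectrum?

38.7 kHz > fs/2 = 34.5 kHz, folds to fs − 38.7 kHz = 30.3 kHz.

30.3 kHz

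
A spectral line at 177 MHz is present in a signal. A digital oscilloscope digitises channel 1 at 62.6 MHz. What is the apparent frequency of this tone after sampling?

177 MHz mod fs = 51.8 MHz.
51.8 MHz > fs/2 = 31.3 MHz, folds to fs − 51.8 MHz = 10.8 MHz.

10.8 MHz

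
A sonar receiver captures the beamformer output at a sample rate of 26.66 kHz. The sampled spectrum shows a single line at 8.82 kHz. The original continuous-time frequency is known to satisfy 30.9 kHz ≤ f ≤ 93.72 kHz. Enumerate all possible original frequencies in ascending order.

Frequencies that alias to 8.82 kHz are k·fs ± 8.82 kHz for integer k ≥ 0.
k=0: 8.82 kHz.
k=1: 17.84 kHz, 35.48 kHz.
k=2: 44.5 kHz, 62.14 kHz.
k=3: 71.16 kHz, 88.8 kHz.
k=4: 97.82 kHz, 115.46 kHz.
Within [30.9 kHz, 93.72 kHz]: 35.48 kHz, 44.5 kHz, 62.14 kHz, 71.16 kHz, 88.8 kHz.

35.48 kHz, 44.5 kHz, 62.14 kHz, 71.16 kHz, 88.8 kHz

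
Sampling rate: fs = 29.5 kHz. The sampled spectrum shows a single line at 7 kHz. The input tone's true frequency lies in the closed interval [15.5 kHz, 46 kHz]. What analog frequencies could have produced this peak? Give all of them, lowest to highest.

22.5 kHz, 36.5 kHz

Frequencies that alias to 7 kHz are k·fs ± 7 kHz for integer k ≥ 0.
k=0: 7 kHz.
k=1: 22.5 kHz, 36.5 kHz.
k=2: 52 kHz, 66 kHz.
Within [15.5 kHz, 46 kHz]: 22.5 kHz, 36.5 kHz.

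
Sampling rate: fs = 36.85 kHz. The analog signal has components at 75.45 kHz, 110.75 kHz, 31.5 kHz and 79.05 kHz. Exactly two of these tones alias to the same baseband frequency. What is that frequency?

fs/2 = 18.425 kHz.
75.45 kHz mod fs = 1.75 kHz.
1.75 kHz ≤ fs/2 = 18.425 kHz, appears at 1.75 kHz.
110.75 kHz mod fs = 0.2 kHz.
0.2 kHz ≤ fs/2 = 18.425 kHz, appears at 0.2 kHz.
31.5 kHz > fs/2 = 18.425 kHz, folds to fs − 31.5 kHz = 5.35 kHz.
79.05 kHz mod fs = 5.35 kHz.
5.35 kHz ≤ fs/2 = 18.425 kHz, appears at 5.35 kHz.
31.5 kHz and 79.05 kHz both map to 5.35 kHz.

5.35 kHz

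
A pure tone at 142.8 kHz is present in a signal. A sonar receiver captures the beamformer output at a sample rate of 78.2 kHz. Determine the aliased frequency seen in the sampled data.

142.8 kHz mod fs = 64.6 kHz.
64.6 kHz > fs/2 = 39.1 kHz, folds to fs − 64.6 kHz = 13.6 kHz.

13.6 kHz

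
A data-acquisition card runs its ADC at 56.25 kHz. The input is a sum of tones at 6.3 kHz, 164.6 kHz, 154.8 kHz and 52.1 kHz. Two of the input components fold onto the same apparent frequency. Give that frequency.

fs/2 = 28.125 kHz.
6.3 kHz ≤ fs/2 = 28.125 kHz, passes unchanged.
164.6 kHz mod fs = 52.1 kHz.
52.1 kHz > fs/2 = 28.125 kHz, folds to fs − 52.1 kHz = 4.15 kHz.
154.8 kHz mod fs = 42.3 kHz.
42.3 kHz > fs/2 = 28.125 kHz, folds to fs − 42.3 kHz = 13.95 kHz.
52.1 kHz > fs/2 = 28.125 kHz, folds to fs − 52.1 kHz = 4.15 kHz.
52.1 kHz and 164.6 kHz both map to 4.15 kHz.

4.15 kHz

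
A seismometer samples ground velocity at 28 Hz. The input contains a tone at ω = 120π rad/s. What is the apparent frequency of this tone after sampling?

ω = 120π rad/s → f = ω/(2π) = 60 Hz.
60 Hz mod fs = 4 Hz.
4 Hz ≤ fs/2 = 14 Hz, appears at 4 Hz.

4 Hz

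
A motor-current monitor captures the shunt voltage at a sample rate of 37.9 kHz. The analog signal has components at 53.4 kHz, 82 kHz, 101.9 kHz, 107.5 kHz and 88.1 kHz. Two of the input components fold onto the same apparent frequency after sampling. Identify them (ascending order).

82 kHz, 107.5 kHz

fs/2 = 18.95 kHz.
53.4 kHz mod fs = 15.5 kHz.
15.5 kHz ≤ fs/2 = 18.95 kHz, appears at 15.5 kHz.
82 kHz mod fs = 6.2 kHz.
6.2 kHz ≤ fs/2 = 18.95 kHz, appears at 6.2 kHz.
101.9 kHz mod fs = 26.1 kHz.
26.1 kHz > fs/2 = 18.95 kHz, folds to fs − 26.1 kHz = 11.8 kHz.
107.5 kHz mod fs = 31.7 kHz.
31.7 kHz > fs/2 = 18.95 kHz, folds to fs − 31.7 kHz = 6.2 kHz.
88.1 kHz mod fs = 12.3 kHz.
12.3 kHz ≤ fs/2 = 18.95 kHz, appears at 12.3 kHz.
82 kHz and 107.5 kHz both map to 6.2 kHz.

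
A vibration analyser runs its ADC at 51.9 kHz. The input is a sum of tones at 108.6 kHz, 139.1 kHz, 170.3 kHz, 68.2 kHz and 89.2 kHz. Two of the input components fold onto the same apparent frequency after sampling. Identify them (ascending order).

89.2 kHz, 170.3 kHz

fs/2 = 25.95 kHz.
108.6 kHz mod fs = 4.8 kHz.
4.8 kHz ≤ fs/2 = 25.95 kHz, appears at 4.8 kHz.
139.1 kHz mod fs = 35.3 kHz.
35.3 kHz > fs/2 = 25.95 kHz, folds to fs − 35.3 kHz = 16.6 kHz.
170.3 kHz mod fs = 14.6 kHz.
14.6 kHz ≤ fs/2 = 25.95 kHz, appears at 14.6 kHz.
68.2 kHz mod fs = 16.3 kHz.
16.3 kHz ≤ fs/2 = 25.95 kHz, appears at 16.3 kHz.
89.2 kHz mod fs = 37.3 kHz.
37.3 kHz > fs/2 = 25.95 kHz, folds to fs − 37.3 kHz = 14.6 kHz.
89.2 kHz and 170.3 kHz both map to 14.6 kHz.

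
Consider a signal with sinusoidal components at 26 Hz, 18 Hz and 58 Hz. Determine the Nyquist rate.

Highest-frequency component: 58 Hz.
Nyquist rate = 2 × 58 Hz = 116 Hz.

116 Hz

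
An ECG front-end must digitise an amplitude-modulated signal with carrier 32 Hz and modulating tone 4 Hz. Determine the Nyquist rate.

AM sidebands sit at fc ± fm = 28 Hz and 36 Hz.
Highest-frequency component: 36 Hz.
Nyquist rate = 2 × 36 Hz = 72 Hz.

72 Hz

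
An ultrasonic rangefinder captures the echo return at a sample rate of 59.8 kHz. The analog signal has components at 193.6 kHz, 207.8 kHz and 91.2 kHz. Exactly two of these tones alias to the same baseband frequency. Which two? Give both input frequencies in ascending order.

fs/2 = 29.9 kHz.
193.6 kHz mod fs = 14.2 kHz.
14.2 kHz ≤ fs/2 = 29.9 kHz, appears at 14.2 kHz.
207.8 kHz mod fs = 28.4 kHz.
28.4 kHz ≤ fs/2 = 29.9 kHz, appears at 28.4 kHz.
91.2 kHz mod fs = 31.4 kHz.
31.4 kHz > fs/2 = 29.9 kHz, folds to fs − 31.4 kHz = 28.4 kHz.
91.2 kHz and 207.8 kHz both map to 28.4 kHz.

91.2 kHz, 207.8 kHz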